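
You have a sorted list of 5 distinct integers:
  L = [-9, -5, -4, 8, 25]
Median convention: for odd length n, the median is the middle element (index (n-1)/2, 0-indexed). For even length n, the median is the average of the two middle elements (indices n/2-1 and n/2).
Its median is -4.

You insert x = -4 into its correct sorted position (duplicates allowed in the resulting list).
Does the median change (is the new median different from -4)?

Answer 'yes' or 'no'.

Old median = -4
Insert x = -4
New median = -4
Changed? no

Answer: no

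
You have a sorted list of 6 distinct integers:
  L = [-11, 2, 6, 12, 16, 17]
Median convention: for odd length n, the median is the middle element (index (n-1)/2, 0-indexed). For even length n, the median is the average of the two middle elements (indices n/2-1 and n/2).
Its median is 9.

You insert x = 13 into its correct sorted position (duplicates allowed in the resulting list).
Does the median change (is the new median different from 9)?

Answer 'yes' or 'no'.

Answer: yes

Derivation:
Old median = 9
Insert x = 13
New median = 12
Changed? yes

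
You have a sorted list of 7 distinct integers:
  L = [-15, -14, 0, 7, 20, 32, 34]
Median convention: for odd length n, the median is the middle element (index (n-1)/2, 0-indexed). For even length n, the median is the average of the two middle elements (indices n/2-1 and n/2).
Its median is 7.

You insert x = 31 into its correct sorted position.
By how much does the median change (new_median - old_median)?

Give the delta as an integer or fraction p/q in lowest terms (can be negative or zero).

Answer: 13/2

Derivation:
Old median = 7
After inserting x = 31: new sorted = [-15, -14, 0, 7, 20, 31, 32, 34]
New median = 27/2
Delta = 27/2 - 7 = 13/2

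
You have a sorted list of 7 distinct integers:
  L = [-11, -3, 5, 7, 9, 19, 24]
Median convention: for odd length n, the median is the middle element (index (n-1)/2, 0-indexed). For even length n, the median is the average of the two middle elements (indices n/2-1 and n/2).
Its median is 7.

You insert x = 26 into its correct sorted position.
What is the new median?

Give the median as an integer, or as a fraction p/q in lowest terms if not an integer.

Old list (sorted, length 7): [-11, -3, 5, 7, 9, 19, 24]
Old median = 7
Insert x = 26
Old length odd (7). Middle was index 3 = 7.
New length even (8). New median = avg of two middle elements.
x = 26: 7 elements are < x, 0 elements are > x.
New sorted list: [-11, -3, 5, 7, 9, 19, 24, 26]
New median = 8

Answer: 8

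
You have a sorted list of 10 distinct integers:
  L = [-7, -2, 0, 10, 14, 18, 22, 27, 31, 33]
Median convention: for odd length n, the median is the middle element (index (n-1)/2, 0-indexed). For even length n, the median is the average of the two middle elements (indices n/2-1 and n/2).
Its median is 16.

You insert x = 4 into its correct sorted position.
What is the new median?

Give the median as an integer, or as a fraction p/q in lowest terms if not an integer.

Old list (sorted, length 10): [-7, -2, 0, 10, 14, 18, 22, 27, 31, 33]
Old median = 16
Insert x = 4
Old length even (10). Middle pair: indices 4,5 = 14,18.
New length odd (11). New median = single middle element.
x = 4: 3 elements are < x, 7 elements are > x.
New sorted list: [-7, -2, 0, 4, 10, 14, 18, 22, 27, 31, 33]
New median = 14

Answer: 14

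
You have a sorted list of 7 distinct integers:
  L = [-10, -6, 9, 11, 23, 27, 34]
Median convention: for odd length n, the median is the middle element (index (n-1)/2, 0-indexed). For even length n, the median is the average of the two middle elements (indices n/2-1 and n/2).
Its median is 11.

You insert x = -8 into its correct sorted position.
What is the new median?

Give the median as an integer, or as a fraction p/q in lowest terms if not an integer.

Answer: 10

Derivation:
Old list (sorted, length 7): [-10, -6, 9, 11, 23, 27, 34]
Old median = 11
Insert x = -8
Old length odd (7). Middle was index 3 = 11.
New length even (8). New median = avg of two middle elements.
x = -8: 1 elements are < x, 6 elements are > x.
New sorted list: [-10, -8, -6, 9, 11, 23, 27, 34]
New median = 10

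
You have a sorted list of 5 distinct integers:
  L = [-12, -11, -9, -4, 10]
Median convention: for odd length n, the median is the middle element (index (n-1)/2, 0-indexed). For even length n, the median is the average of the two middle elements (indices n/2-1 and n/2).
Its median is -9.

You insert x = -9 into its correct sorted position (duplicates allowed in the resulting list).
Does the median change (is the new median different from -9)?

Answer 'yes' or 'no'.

Old median = -9
Insert x = -9
New median = -9
Changed? no

Answer: no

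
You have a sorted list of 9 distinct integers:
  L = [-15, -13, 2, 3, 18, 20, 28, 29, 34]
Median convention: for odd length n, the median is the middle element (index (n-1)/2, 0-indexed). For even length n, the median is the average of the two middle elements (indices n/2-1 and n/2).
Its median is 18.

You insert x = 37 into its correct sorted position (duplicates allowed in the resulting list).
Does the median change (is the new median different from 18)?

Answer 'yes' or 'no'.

Answer: yes

Derivation:
Old median = 18
Insert x = 37
New median = 19
Changed? yes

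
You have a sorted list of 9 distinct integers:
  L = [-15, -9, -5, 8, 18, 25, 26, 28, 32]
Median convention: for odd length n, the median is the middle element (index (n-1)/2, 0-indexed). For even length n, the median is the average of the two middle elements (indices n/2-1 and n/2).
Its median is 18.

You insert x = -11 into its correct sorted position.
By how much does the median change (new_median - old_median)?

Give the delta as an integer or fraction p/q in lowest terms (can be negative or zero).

Answer: -5

Derivation:
Old median = 18
After inserting x = -11: new sorted = [-15, -11, -9, -5, 8, 18, 25, 26, 28, 32]
New median = 13
Delta = 13 - 18 = -5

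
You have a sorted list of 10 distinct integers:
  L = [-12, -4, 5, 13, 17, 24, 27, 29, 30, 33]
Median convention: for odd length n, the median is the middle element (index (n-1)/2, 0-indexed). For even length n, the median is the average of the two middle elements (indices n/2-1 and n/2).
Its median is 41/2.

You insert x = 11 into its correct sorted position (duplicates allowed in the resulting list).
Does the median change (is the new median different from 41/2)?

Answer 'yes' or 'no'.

Old median = 41/2
Insert x = 11
New median = 17
Changed? yes

Answer: yes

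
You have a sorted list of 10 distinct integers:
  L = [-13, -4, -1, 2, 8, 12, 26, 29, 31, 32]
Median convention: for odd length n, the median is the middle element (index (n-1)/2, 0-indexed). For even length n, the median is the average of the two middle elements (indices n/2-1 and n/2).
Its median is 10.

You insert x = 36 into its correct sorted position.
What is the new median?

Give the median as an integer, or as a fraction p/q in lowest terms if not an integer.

Old list (sorted, length 10): [-13, -4, -1, 2, 8, 12, 26, 29, 31, 32]
Old median = 10
Insert x = 36
Old length even (10). Middle pair: indices 4,5 = 8,12.
New length odd (11). New median = single middle element.
x = 36: 10 elements are < x, 0 elements are > x.
New sorted list: [-13, -4, -1, 2, 8, 12, 26, 29, 31, 32, 36]
New median = 12

Answer: 12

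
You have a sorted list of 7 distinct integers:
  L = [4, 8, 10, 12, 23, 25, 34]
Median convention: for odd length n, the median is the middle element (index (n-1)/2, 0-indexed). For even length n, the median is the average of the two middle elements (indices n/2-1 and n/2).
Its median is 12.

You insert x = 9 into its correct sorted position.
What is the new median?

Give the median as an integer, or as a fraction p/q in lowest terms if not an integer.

Old list (sorted, length 7): [4, 8, 10, 12, 23, 25, 34]
Old median = 12
Insert x = 9
Old length odd (7). Middle was index 3 = 12.
New length even (8). New median = avg of two middle elements.
x = 9: 2 elements are < x, 5 elements are > x.
New sorted list: [4, 8, 9, 10, 12, 23, 25, 34]
New median = 11

Answer: 11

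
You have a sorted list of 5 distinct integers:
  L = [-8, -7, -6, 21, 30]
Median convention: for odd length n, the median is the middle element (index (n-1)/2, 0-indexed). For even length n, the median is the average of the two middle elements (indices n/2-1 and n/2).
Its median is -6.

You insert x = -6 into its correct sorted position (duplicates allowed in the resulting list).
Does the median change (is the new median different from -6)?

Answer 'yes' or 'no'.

Answer: no

Derivation:
Old median = -6
Insert x = -6
New median = -6
Changed? no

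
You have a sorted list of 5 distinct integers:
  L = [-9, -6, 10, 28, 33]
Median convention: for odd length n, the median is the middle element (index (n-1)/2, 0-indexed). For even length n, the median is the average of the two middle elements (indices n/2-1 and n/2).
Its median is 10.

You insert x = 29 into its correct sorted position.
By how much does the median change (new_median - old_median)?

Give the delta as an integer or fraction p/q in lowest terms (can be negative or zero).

Answer: 9

Derivation:
Old median = 10
After inserting x = 29: new sorted = [-9, -6, 10, 28, 29, 33]
New median = 19
Delta = 19 - 10 = 9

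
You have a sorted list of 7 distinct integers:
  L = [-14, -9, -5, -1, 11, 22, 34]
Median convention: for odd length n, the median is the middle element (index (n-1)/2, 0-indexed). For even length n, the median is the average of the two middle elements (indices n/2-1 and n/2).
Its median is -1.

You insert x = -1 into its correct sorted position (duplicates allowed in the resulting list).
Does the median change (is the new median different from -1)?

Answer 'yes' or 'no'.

Answer: no

Derivation:
Old median = -1
Insert x = -1
New median = -1
Changed? no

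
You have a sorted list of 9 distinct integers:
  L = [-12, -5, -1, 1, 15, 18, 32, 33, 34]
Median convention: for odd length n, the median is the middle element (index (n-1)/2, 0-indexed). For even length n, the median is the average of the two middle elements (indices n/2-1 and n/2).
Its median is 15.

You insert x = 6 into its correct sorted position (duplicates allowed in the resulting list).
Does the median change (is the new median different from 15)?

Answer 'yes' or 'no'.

Answer: yes

Derivation:
Old median = 15
Insert x = 6
New median = 21/2
Changed? yes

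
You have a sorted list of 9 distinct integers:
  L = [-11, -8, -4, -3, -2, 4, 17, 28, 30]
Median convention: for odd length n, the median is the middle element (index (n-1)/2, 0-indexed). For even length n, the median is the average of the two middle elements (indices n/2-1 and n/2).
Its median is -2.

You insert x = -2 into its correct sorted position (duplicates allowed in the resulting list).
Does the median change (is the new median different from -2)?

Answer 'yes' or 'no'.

Answer: no

Derivation:
Old median = -2
Insert x = -2
New median = -2
Changed? no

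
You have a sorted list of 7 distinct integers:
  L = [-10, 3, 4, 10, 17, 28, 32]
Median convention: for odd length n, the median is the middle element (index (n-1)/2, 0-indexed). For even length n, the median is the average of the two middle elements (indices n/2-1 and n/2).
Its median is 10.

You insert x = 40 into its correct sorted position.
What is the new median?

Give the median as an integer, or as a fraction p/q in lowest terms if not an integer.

Answer: 27/2

Derivation:
Old list (sorted, length 7): [-10, 3, 4, 10, 17, 28, 32]
Old median = 10
Insert x = 40
Old length odd (7). Middle was index 3 = 10.
New length even (8). New median = avg of two middle elements.
x = 40: 7 elements are < x, 0 elements are > x.
New sorted list: [-10, 3, 4, 10, 17, 28, 32, 40]
New median = 27/2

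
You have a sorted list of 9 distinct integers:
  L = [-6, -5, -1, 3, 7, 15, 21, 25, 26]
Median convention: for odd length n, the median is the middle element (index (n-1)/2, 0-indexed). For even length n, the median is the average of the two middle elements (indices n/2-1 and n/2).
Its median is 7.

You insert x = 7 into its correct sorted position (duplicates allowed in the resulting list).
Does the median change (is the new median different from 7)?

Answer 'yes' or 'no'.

Old median = 7
Insert x = 7
New median = 7
Changed? no

Answer: no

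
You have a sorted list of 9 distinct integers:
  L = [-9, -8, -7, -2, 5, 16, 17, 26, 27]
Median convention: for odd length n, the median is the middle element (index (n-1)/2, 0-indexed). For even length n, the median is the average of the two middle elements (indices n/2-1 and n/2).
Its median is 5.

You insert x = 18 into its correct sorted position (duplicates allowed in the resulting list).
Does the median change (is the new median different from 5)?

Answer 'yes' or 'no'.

Answer: yes

Derivation:
Old median = 5
Insert x = 18
New median = 21/2
Changed? yes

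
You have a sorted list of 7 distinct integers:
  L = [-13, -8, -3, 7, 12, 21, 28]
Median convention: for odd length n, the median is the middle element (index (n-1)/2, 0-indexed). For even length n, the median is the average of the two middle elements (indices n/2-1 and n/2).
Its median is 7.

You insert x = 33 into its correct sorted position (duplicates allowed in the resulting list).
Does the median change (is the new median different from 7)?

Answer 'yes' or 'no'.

Old median = 7
Insert x = 33
New median = 19/2
Changed? yes

Answer: yes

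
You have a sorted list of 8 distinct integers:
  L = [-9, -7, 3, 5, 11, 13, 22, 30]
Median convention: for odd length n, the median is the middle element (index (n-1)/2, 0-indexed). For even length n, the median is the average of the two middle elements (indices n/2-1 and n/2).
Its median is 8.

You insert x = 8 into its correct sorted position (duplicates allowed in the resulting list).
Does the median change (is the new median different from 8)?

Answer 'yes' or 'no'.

Answer: no

Derivation:
Old median = 8
Insert x = 8
New median = 8
Changed? no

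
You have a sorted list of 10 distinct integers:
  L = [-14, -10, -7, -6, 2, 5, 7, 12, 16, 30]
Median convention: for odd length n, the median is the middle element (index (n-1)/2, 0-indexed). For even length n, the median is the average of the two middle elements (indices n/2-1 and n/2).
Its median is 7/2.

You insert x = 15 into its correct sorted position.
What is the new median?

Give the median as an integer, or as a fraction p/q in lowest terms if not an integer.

Answer: 5

Derivation:
Old list (sorted, length 10): [-14, -10, -7, -6, 2, 5, 7, 12, 16, 30]
Old median = 7/2
Insert x = 15
Old length even (10). Middle pair: indices 4,5 = 2,5.
New length odd (11). New median = single middle element.
x = 15: 8 elements are < x, 2 elements are > x.
New sorted list: [-14, -10, -7, -6, 2, 5, 7, 12, 15, 16, 30]
New median = 5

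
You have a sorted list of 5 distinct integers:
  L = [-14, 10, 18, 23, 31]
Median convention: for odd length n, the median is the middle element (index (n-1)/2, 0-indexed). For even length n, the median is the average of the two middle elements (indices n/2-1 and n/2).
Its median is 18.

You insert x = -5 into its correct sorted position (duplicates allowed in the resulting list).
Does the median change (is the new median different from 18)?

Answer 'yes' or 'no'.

Old median = 18
Insert x = -5
New median = 14
Changed? yes

Answer: yes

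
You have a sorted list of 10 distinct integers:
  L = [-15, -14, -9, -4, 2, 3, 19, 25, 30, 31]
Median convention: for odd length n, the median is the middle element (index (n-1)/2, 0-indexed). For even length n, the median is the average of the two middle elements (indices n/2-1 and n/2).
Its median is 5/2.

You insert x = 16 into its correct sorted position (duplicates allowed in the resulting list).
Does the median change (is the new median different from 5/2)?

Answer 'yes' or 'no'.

Old median = 5/2
Insert x = 16
New median = 3
Changed? yes

Answer: yes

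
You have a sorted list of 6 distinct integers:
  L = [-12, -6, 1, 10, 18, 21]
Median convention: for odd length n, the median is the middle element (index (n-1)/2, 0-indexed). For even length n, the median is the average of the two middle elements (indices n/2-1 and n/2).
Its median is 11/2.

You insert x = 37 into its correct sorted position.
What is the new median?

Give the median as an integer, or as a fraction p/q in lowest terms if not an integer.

Old list (sorted, length 6): [-12, -6, 1, 10, 18, 21]
Old median = 11/2
Insert x = 37
Old length even (6). Middle pair: indices 2,3 = 1,10.
New length odd (7). New median = single middle element.
x = 37: 6 elements are < x, 0 elements are > x.
New sorted list: [-12, -6, 1, 10, 18, 21, 37]
New median = 10

Answer: 10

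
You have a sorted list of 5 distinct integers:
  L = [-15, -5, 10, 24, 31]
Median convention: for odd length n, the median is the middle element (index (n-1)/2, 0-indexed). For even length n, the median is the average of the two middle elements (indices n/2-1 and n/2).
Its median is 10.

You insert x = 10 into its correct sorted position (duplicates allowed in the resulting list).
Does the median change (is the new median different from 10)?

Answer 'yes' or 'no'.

Answer: no

Derivation:
Old median = 10
Insert x = 10
New median = 10
Changed? no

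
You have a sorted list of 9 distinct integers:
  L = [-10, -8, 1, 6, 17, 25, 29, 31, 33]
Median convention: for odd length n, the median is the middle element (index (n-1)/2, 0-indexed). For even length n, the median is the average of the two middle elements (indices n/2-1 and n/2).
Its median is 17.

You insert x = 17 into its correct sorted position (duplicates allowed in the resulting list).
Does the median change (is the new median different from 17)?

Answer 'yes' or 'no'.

Answer: no

Derivation:
Old median = 17
Insert x = 17
New median = 17
Changed? no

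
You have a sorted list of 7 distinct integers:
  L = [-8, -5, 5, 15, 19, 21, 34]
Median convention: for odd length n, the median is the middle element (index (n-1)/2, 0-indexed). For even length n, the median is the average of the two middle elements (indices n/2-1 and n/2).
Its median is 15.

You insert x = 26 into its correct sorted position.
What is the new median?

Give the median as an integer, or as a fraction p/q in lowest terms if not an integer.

Old list (sorted, length 7): [-8, -5, 5, 15, 19, 21, 34]
Old median = 15
Insert x = 26
Old length odd (7). Middle was index 3 = 15.
New length even (8). New median = avg of two middle elements.
x = 26: 6 elements are < x, 1 elements are > x.
New sorted list: [-8, -5, 5, 15, 19, 21, 26, 34]
New median = 17

Answer: 17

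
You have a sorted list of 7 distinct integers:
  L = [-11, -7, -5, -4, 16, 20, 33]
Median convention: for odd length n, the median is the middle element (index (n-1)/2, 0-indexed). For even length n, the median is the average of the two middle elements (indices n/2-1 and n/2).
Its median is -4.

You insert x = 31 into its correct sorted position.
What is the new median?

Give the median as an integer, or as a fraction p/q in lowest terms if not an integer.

Answer: 6

Derivation:
Old list (sorted, length 7): [-11, -7, -5, -4, 16, 20, 33]
Old median = -4
Insert x = 31
Old length odd (7). Middle was index 3 = -4.
New length even (8). New median = avg of two middle elements.
x = 31: 6 elements are < x, 1 elements are > x.
New sorted list: [-11, -7, -5, -4, 16, 20, 31, 33]
New median = 6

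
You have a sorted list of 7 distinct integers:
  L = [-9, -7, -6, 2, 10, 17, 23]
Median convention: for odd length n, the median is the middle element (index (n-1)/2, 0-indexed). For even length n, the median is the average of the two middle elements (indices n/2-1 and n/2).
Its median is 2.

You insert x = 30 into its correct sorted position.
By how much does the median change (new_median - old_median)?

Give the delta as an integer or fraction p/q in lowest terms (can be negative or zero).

Old median = 2
After inserting x = 30: new sorted = [-9, -7, -6, 2, 10, 17, 23, 30]
New median = 6
Delta = 6 - 2 = 4

Answer: 4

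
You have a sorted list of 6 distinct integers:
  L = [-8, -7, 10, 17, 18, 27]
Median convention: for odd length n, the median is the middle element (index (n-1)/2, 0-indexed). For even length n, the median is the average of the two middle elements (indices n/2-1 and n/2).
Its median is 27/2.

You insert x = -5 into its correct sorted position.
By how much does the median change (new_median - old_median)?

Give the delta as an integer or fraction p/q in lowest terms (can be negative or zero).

Answer: -7/2

Derivation:
Old median = 27/2
After inserting x = -5: new sorted = [-8, -7, -5, 10, 17, 18, 27]
New median = 10
Delta = 10 - 27/2 = -7/2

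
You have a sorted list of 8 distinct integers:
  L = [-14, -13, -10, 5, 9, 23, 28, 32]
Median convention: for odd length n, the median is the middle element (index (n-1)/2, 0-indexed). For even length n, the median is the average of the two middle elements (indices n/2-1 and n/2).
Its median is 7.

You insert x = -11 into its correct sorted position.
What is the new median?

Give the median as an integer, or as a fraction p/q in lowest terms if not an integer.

Old list (sorted, length 8): [-14, -13, -10, 5, 9, 23, 28, 32]
Old median = 7
Insert x = -11
Old length even (8). Middle pair: indices 3,4 = 5,9.
New length odd (9). New median = single middle element.
x = -11: 2 elements are < x, 6 elements are > x.
New sorted list: [-14, -13, -11, -10, 5, 9, 23, 28, 32]
New median = 5

Answer: 5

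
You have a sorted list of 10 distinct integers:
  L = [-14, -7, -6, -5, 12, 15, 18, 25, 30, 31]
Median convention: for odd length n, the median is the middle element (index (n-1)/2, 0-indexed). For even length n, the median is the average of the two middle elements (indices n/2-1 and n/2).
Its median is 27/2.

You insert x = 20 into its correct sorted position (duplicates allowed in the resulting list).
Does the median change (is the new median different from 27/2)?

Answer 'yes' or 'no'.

Answer: yes

Derivation:
Old median = 27/2
Insert x = 20
New median = 15
Changed? yes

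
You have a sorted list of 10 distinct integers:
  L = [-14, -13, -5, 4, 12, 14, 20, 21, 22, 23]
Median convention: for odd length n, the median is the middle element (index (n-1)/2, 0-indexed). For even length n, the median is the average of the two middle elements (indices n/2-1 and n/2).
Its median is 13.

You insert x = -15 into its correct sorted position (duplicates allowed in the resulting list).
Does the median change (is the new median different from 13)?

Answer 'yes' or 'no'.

Answer: yes

Derivation:
Old median = 13
Insert x = -15
New median = 12
Changed? yes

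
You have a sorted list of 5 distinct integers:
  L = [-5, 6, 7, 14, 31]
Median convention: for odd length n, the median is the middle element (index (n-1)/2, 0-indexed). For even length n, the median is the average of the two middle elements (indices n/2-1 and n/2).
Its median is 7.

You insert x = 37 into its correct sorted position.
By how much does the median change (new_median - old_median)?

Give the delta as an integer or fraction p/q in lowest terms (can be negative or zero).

Old median = 7
After inserting x = 37: new sorted = [-5, 6, 7, 14, 31, 37]
New median = 21/2
Delta = 21/2 - 7 = 7/2

Answer: 7/2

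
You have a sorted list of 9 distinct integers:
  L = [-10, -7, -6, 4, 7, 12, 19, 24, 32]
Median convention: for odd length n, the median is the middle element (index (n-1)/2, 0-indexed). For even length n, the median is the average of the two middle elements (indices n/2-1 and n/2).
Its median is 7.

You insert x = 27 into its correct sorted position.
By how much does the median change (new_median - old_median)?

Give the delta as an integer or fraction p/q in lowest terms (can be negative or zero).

Old median = 7
After inserting x = 27: new sorted = [-10, -7, -6, 4, 7, 12, 19, 24, 27, 32]
New median = 19/2
Delta = 19/2 - 7 = 5/2

Answer: 5/2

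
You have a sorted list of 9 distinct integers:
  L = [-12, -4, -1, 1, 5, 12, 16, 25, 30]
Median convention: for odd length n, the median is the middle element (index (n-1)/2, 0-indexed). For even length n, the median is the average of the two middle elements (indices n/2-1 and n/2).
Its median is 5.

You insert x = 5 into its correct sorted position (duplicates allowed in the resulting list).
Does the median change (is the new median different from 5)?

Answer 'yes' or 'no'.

Answer: no

Derivation:
Old median = 5
Insert x = 5
New median = 5
Changed? no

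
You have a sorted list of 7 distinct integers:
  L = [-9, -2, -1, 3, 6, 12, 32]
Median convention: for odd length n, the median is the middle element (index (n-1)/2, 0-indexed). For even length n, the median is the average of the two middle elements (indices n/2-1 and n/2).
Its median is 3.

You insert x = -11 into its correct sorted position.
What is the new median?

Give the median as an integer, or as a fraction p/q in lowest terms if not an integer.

Answer: 1

Derivation:
Old list (sorted, length 7): [-9, -2, -1, 3, 6, 12, 32]
Old median = 3
Insert x = -11
Old length odd (7). Middle was index 3 = 3.
New length even (8). New median = avg of two middle elements.
x = -11: 0 elements are < x, 7 elements are > x.
New sorted list: [-11, -9, -2, -1, 3, 6, 12, 32]
New median = 1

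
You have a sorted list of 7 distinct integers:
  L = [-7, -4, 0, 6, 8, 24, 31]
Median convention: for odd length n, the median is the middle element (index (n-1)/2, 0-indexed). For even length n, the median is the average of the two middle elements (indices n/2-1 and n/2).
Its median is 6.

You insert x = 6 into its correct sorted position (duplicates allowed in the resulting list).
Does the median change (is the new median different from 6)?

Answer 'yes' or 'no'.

Old median = 6
Insert x = 6
New median = 6
Changed? no

Answer: no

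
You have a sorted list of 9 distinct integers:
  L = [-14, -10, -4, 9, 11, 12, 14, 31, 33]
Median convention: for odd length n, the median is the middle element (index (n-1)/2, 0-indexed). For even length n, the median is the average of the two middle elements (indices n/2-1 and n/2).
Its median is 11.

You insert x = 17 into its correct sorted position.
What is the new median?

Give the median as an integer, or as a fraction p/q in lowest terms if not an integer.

Old list (sorted, length 9): [-14, -10, -4, 9, 11, 12, 14, 31, 33]
Old median = 11
Insert x = 17
Old length odd (9). Middle was index 4 = 11.
New length even (10). New median = avg of two middle elements.
x = 17: 7 elements are < x, 2 elements are > x.
New sorted list: [-14, -10, -4, 9, 11, 12, 14, 17, 31, 33]
New median = 23/2

Answer: 23/2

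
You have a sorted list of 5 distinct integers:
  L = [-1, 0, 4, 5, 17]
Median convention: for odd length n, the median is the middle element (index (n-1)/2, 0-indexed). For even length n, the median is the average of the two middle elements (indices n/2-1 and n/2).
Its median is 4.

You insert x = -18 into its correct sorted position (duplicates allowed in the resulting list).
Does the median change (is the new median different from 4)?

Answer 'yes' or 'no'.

Old median = 4
Insert x = -18
New median = 2
Changed? yes

Answer: yes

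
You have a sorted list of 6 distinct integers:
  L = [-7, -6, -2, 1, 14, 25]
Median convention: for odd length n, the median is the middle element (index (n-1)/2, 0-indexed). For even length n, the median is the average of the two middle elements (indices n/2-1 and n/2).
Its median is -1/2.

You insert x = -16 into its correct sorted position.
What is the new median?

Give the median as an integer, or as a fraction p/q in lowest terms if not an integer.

Old list (sorted, length 6): [-7, -6, -2, 1, 14, 25]
Old median = -1/2
Insert x = -16
Old length even (6). Middle pair: indices 2,3 = -2,1.
New length odd (7). New median = single middle element.
x = -16: 0 elements are < x, 6 elements are > x.
New sorted list: [-16, -7, -6, -2, 1, 14, 25]
New median = -2

Answer: -2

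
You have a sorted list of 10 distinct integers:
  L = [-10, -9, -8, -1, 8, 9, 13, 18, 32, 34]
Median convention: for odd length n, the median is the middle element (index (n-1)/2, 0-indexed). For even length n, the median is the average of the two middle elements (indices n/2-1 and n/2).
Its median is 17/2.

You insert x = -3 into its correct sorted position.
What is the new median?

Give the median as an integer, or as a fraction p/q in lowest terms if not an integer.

Old list (sorted, length 10): [-10, -9, -8, -1, 8, 9, 13, 18, 32, 34]
Old median = 17/2
Insert x = -3
Old length even (10). Middle pair: indices 4,5 = 8,9.
New length odd (11). New median = single middle element.
x = -3: 3 elements are < x, 7 elements are > x.
New sorted list: [-10, -9, -8, -3, -1, 8, 9, 13, 18, 32, 34]
New median = 8

Answer: 8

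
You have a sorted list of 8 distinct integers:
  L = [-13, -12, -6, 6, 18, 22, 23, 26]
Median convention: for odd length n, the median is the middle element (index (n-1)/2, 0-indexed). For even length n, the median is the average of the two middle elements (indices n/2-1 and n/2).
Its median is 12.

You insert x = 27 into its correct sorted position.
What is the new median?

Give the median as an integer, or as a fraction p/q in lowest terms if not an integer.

Answer: 18

Derivation:
Old list (sorted, length 8): [-13, -12, -6, 6, 18, 22, 23, 26]
Old median = 12
Insert x = 27
Old length even (8). Middle pair: indices 3,4 = 6,18.
New length odd (9). New median = single middle element.
x = 27: 8 elements are < x, 0 elements are > x.
New sorted list: [-13, -12, -6, 6, 18, 22, 23, 26, 27]
New median = 18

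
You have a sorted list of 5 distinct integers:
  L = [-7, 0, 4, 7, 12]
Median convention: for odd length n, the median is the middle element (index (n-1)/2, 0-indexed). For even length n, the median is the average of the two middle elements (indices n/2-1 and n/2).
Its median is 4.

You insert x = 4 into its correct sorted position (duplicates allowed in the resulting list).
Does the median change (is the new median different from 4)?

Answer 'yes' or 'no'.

Old median = 4
Insert x = 4
New median = 4
Changed? no

Answer: no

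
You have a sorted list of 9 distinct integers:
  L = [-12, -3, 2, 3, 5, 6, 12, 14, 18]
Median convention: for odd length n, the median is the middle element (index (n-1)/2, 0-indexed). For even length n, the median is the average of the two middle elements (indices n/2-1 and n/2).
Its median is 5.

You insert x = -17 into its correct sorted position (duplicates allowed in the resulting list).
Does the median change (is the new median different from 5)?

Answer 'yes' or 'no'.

Old median = 5
Insert x = -17
New median = 4
Changed? yes

Answer: yes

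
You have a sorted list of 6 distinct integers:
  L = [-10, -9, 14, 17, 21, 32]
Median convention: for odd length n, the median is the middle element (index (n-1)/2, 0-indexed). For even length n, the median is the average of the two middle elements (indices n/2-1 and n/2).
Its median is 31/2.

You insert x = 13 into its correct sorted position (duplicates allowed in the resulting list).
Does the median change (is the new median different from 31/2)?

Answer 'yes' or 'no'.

Old median = 31/2
Insert x = 13
New median = 14
Changed? yes

Answer: yes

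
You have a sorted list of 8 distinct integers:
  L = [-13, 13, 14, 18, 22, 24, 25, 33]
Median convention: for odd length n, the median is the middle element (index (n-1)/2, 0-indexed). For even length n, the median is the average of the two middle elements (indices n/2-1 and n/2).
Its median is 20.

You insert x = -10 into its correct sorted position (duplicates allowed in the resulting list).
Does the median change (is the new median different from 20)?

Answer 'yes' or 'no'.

Old median = 20
Insert x = -10
New median = 18
Changed? yes

Answer: yes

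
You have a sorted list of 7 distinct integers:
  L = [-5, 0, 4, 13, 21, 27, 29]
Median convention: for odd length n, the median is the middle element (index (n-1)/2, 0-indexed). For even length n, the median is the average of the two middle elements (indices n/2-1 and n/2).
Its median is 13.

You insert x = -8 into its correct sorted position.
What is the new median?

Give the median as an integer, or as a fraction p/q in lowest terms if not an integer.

Old list (sorted, length 7): [-5, 0, 4, 13, 21, 27, 29]
Old median = 13
Insert x = -8
Old length odd (7). Middle was index 3 = 13.
New length even (8). New median = avg of two middle elements.
x = -8: 0 elements are < x, 7 elements are > x.
New sorted list: [-8, -5, 0, 4, 13, 21, 27, 29]
New median = 17/2

Answer: 17/2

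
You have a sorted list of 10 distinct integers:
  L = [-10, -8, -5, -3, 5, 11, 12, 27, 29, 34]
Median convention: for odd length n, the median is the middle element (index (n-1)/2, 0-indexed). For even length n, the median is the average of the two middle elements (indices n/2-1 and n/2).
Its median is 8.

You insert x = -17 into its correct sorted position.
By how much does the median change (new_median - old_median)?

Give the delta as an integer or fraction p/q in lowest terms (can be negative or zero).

Answer: -3

Derivation:
Old median = 8
After inserting x = -17: new sorted = [-17, -10, -8, -5, -3, 5, 11, 12, 27, 29, 34]
New median = 5
Delta = 5 - 8 = -3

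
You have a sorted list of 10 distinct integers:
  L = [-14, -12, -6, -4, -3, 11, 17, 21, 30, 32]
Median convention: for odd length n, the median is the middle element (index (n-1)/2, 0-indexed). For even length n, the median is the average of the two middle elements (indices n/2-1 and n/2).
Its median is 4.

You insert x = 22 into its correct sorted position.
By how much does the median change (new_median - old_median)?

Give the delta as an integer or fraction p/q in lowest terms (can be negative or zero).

Answer: 7

Derivation:
Old median = 4
After inserting x = 22: new sorted = [-14, -12, -6, -4, -3, 11, 17, 21, 22, 30, 32]
New median = 11
Delta = 11 - 4 = 7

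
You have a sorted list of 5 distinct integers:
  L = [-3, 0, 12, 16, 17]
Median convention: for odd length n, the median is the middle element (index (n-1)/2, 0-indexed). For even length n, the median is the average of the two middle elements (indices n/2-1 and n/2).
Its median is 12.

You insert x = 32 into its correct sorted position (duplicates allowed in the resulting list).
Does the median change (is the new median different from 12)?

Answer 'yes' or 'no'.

Old median = 12
Insert x = 32
New median = 14
Changed? yes

Answer: yes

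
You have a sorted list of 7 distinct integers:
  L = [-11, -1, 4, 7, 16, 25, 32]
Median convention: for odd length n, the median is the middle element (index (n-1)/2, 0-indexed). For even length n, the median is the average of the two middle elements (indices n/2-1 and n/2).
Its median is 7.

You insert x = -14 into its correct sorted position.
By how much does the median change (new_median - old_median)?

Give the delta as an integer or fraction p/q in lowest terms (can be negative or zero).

Old median = 7
After inserting x = -14: new sorted = [-14, -11, -1, 4, 7, 16, 25, 32]
New median = 11/2
Delta = 11/2 - 7 = -3/2

Answer: -3/2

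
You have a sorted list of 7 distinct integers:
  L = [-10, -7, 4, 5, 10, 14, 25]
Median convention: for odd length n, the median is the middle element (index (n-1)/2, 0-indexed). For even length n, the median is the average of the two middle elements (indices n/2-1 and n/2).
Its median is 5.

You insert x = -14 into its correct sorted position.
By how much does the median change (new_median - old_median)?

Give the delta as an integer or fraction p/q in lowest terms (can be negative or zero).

Old median = 5
After inserting x = -14: new sorted = [-14, -10, -7, 4, 5, 10, 14, 25]
New median = 9/2
Delta = 9/2 - 5 = -1/2

Answer: -1/2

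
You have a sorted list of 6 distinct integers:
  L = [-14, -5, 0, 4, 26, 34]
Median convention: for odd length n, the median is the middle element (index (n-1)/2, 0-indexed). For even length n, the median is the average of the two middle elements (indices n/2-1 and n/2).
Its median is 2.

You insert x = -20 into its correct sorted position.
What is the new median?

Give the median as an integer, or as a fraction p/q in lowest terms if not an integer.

Answer: 0

Derivation:
Old list (sorted, length 6): [-14, -5, 0, 4, 26, 34]
Old median = 2
Insert x = -20
Old length even (6). Middle pair: indices 2,3 = 0,4.
New length odd (7). New median = single middle element.
x = -20: 0 elements are < x, 6 elements are > x.
New sorted list: [-20, -14, -5, 0, 4, 26, 34]
New median = 0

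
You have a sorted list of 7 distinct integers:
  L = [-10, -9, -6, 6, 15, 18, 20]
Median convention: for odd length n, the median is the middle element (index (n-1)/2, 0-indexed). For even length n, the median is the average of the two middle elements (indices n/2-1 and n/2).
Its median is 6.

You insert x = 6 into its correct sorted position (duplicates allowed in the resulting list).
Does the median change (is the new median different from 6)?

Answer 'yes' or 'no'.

Answer: no

Derivation:
Old median = 6
Insert x = 6
New median = 6
Changed? no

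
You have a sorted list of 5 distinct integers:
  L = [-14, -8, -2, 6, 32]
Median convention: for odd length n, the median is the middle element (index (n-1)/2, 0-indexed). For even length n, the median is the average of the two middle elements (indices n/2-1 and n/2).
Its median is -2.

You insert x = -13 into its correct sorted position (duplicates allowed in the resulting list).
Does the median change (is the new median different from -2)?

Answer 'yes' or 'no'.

Answer: yes

Derivation:
Old median = -2
Insert x = -13
New median = -5
Changed? yes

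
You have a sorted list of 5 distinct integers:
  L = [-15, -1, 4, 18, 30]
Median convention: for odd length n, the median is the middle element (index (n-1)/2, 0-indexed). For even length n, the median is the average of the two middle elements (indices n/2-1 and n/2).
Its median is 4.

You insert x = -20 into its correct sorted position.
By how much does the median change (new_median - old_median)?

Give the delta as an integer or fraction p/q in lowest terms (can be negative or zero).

Answer: -5/2

Derivation:
Old median = 4
After inserting x = -20: new sorted = [-20, -15, -1, 4, 18, 30]
New median = 3/2
Delta = 3/2 - 4 = -5/2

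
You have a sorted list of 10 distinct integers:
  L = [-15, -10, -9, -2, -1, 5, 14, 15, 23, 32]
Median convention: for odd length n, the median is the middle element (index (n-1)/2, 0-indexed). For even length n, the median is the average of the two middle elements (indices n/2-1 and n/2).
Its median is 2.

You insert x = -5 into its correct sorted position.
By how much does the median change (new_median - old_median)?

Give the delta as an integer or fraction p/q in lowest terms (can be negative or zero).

Old median = 2
After inserting x = -5: new sorted = [-15, -10, -9, -5, -2, -1, 5, 14, 15, 23, 32]
New median = -1
Delta = -1 - 2 = -3

Answer: -3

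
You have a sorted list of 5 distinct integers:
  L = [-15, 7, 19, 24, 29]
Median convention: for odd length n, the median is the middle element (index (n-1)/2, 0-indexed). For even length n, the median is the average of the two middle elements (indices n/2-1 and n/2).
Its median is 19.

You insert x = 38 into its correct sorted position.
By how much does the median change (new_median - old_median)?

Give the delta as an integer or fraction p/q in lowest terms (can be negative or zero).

Answer: 5/2

Derivation:
Old median = 19
After inserting x = 38: new sorted = [-15, 7, 19, 24, 29, 38]
New median = 43/2
Delta = 43/2 - 19 = 5/2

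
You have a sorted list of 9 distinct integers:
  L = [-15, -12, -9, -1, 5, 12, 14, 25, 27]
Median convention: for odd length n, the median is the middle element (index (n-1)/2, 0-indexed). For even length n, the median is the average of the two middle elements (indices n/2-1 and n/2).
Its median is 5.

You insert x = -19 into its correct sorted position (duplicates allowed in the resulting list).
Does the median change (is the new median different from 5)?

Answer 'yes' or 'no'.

Answer: yes

Derivation:
Old median = 5
Insert x = -19
New median = 2
Changed? yes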